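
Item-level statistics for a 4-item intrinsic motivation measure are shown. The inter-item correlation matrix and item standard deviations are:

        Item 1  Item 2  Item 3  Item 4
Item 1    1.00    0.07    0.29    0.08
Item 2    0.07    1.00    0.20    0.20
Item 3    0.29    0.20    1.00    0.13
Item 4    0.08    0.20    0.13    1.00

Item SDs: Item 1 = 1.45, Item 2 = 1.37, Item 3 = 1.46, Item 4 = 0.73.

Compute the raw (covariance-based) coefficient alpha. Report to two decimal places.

coefficient alpha = 0.43

Σσ²ᵢ = 1.45² + 1.37² + 1.46² + 0.73² = 6.6439
Covariances σ_ij = r_ij · s_i · s_j:
  σ(Item 1,Item 2) = 0.07 × 1.45 × 1.37 = 0.1391
  σ(Item 1,Item 3) = 0.29 × 1.45 × 1.46 = 0.6139
  σ(Item 1,Item 4) = 0.08 × 1.45 × 0.73 = 0.0847
  σ(Item 2,Item 3) = 0.20 × 1.37 × 1.46 = 0.4000
  σ(Item 2,Item 4) = 0.20 × 1.37 × 0.73 = 0.2000
  σ(Item 3,Item 4) = 0.13 × 1.46 × 0.73 = 0.1386
σ²_T = Σσ²ᵢ + 2·Σσ_ij = 6.6439 + 2 × 1.5763 = 9.7965
α = (4/3)·(1 − 6.6439/9.7965) = 0.43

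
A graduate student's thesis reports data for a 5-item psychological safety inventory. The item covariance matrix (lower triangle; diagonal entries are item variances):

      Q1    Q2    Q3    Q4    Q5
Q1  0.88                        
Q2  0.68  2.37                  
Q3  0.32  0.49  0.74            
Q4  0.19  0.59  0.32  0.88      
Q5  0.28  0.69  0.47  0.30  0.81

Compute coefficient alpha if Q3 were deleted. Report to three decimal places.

coefficient alpha = 0.700

Remaining items: Q1, Q2, Q4, Q5 (k = 4).
sum of item variances = 0.88 + 2.37 + 0.88 + 0.81 = 4.94
σ²_total = 4.94 + 2 × 2.73 = 10.40
α (item deleted) = (4/3)·(1 − 4.94/10.40) = 0.700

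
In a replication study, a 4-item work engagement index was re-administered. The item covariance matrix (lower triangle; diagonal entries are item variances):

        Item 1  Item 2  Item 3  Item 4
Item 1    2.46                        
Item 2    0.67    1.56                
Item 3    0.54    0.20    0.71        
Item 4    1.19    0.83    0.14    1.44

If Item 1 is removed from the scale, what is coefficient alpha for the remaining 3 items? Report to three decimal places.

coefficient alpha = 0.580

Remaining items: Item 2, Item 3, Item 4 (k = 3).
sum of item variances = 1.56 + 0.71 + 1.44 = 3.71
total variance = 3.71 + 2 × 1.17 = 6.05
α (item deleted) = (3/2)·(1 − 3.71/6.05) = 0.580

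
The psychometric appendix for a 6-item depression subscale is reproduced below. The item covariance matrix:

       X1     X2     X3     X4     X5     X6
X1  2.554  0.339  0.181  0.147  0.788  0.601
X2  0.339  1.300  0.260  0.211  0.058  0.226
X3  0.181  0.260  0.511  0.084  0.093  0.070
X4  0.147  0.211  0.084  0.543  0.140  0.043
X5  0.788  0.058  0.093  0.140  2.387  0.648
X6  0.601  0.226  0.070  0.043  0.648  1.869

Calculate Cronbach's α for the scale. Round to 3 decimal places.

Σσ²ᵢ = 2.554 + 1.300 + 0.511 + 0.543 + 2.387 + 1.869 = 9.164
Sum of the distinct covariances = 3.889
Var(T) = 9.164 + 2 × 3.889 = 16.942
α = (k/(k−1))·(1 − Σσ²ᵢ/Var(T)) = (6/5)·(1 − 9.164/16.942) = 0.551

α = 0.551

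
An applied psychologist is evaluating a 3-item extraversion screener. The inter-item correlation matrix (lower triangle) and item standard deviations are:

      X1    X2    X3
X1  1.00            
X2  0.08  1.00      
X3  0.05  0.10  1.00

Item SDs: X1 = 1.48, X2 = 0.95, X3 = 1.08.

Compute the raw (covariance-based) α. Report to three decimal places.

α = 0.183

Σσ²ᵢ = 1.48² + 0.95² + 1.08² = 4.2593
Covariances σ_ij = r_ij · s_i · s_j:
  σ(X1,X2) = 0.08 × 1.48 × 0.95 = 0.1125
  σ(X1,X3) = 0.05 × 1.48 × 1.08 = 0.0799
  σ(X2,X3) = 0.10 × 0.95 × 1.08 = 0.1026
σ²_T = Σσ²ᵢ + 2·Σσ_ij = 4.2593 + 2 × 0.2950 = 4.8493
α = (3/2)·(1 − 4.2593/4.8493) = 0.183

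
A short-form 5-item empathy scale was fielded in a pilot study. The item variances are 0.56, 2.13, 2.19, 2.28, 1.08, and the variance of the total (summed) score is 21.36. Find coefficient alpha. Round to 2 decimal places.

Σσᵢ² = 0.56 + 2.13 + 2.19 + 2.28 + 1.08 = 8.24
α = (k/(k−1))·(1 − Σσᵢ²/Var(T)) = (5/4)·(1 − 8.24/21.36) = 0.77

α = 0.77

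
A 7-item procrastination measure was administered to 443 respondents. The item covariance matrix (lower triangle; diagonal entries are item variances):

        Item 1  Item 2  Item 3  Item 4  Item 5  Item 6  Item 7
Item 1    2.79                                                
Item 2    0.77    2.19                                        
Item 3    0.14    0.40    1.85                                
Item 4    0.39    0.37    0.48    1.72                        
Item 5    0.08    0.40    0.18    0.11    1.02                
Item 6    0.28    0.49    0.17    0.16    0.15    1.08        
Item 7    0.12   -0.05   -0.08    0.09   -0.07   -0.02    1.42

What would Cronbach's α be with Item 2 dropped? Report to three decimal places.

Remaining items: Item 1, Item 3, Item 4, Item 5, Item 6, Item 7 (k = 6).
Σσᵢ² = 2.79 + 1.85 + 1.72 + 1.02 + 1.08 + 1.42 = 9.88
total variance = 9.88 + 2 × 2.18 = 14.24
α (item deleted) = (6/5)·(1 − 9.88/14.24) = 0.367

α = 0.367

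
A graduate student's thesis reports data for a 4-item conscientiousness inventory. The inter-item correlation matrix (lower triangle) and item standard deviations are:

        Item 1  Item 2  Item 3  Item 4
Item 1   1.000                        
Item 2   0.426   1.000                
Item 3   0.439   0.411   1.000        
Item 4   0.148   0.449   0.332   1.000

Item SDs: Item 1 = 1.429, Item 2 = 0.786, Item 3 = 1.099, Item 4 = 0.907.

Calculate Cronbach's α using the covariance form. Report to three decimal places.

Cronbach's α = 0.670

Σσ²ᵢ = 1.429² + 0.786² + 1.099² + 0.907² = 4.6903
Covariances σ_ij = r_ij · s_i · s_j:
  σ(Item 1,Item 2) = 0.426 × 1.429 × 0.786 = 0.4785
  σ(Item 1,Item 3) = 0.439 × 1.429 × 1.099 = 0.6894
  σ(Item 1,Item 4) = 0.148 × 1.429 × 0.907 = 0.1918
  σ(Item 2,Item 3) = 0.411 × 0.786 × 1.099 = 0.3550
  σ(Item 2,Item 4) = 0.449 × 0.786 × 0.907 = 0.3201
  σ(Item 3,Item 4) = 0.332 × 1.099 × 0.907 = 0.3309
σ²_T = Σσ²ᵢ + 2·Σσ_ij = 4.6903 + 2 × 2.3657 = 9.4217
α = (4/3)·(1 − 4.6903/9.4217) = 0.670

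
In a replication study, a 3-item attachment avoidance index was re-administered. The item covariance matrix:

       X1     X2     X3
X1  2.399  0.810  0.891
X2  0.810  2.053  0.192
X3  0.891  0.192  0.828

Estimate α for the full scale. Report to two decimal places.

α = 0.63

Σσ²ᵢ = 2.399 + 2.053 + 0.828 = 5.280
Sum of off-diagonal covariances = 1.893
σ²_total = 5.280 + 2 × 1.893 = 9.066
α = (k/(k−1))·(1 − Σσ²ᵢ/σ²_total) = (3/2)·(1 − 5.280/9.066) = 0.63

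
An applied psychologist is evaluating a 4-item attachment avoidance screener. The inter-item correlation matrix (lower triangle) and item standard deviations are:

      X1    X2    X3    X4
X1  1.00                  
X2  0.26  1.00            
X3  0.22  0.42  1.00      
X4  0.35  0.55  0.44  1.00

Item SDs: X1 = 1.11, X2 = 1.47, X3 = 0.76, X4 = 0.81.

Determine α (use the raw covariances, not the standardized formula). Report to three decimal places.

α = 0.668

Σσ²ᵢ = 1.11² + 1.47² + 0.76² + 0.81² = 4.6267
Covariances σ_ij = r_ij · s_i · s_j:
  σ(X1,X2) = 0.26 × 1.11 × 1.47 = 0.4242
  σ(X1,X3) = 0.22 × 1.11 × 0.76 = 0.1856
  σ(X1,X4) = 0.35 × 1.11 × 0.81 = 0.3147
  σ(X2,X3) = 0.42 × 1.47 × 0.76 = 0.4692
  σ(X2,X4) = 0.55 × 1.47 × 0.81 = 0.6549
  σ(X3,X4) = 0.44 × 0.76 × 0.81 = 0.2709
σ²_T = Σσ²ᵢ + 2·Σσ_ij = 4.6267 + 2 × 2.3195 = 9.2657
α = (4/3)·(1 − 4.6267/9.2657) = 0.668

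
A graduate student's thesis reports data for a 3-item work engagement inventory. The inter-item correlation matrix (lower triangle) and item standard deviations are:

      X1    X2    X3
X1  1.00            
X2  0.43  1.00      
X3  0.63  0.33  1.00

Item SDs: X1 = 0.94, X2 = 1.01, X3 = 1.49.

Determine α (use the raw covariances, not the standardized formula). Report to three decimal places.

Σσ²ᵢ = 0.94² + 1.01² + 1.49² = 4.1238
Covariances σ_ij = r_ij · s_i · s_j:
  σ(X1,X2) = 0.43 × 0.94 × 1.01 = 0.4082
  σ(X1,X3) = 0.63 × 0.94 × 1.49 = 0.8824
  σ(X2,X3) = 0.33 × 1.01 × 1.49 = 0.4966
σ²_T = Σσ²ᵢ + 2·Σσ_ij = 4.1238 + 2 × 1.7872 = 7.6982
α = (3/2)·(1 − 4.1238/7.6982) = 0.696

α = 0.696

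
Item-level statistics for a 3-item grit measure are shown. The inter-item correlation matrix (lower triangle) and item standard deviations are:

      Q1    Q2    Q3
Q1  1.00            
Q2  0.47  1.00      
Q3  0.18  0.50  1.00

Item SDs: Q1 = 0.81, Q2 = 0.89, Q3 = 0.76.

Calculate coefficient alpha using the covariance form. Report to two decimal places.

Σσ²ᵢ = 0.81² + 0.89² + 0.76² = 2.0258
Covariances σ_ij = r_ij · s_i · s_j:
  σ(Q1,Q2) = 0.47 × 0.81 × 0.89 = 0.3388
  σ(Q1,Q3) = 0.18 × 0.81 × 0.76 = 0.1108
  σ(Q2,Q3) = 0.50 × 0.89 × 0.76 = 0.3382
σ²_T = Σσ²ᵢ + 2·Σσ_ij = 2.0258 + 2 × 0.7878 = 3.6014
α = (3/2)·(1 − 2.0258/3.6014) = 0.66

α = 0.66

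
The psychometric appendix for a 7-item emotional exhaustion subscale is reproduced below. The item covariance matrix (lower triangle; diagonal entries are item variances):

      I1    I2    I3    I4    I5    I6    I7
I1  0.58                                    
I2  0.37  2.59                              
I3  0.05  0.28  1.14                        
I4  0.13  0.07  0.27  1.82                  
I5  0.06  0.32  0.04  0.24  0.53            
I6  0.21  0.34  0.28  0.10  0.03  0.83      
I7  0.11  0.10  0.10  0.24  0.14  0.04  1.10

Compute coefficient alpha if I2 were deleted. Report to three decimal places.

Remaining items: I1, I3, I4, I5, I6, I7 (k = 6).
Σσᵢ² = 0.58 + 1.14 + 1.82 + 0.53 + 0.83 + 1.10 = 6.00
Var(T) = 6.00 + 2 × 2.04 = 10.08
α (item deleted) = (6/5)·(1 − 6.00/10.08) = 0.486

coefficient alpha = 0.486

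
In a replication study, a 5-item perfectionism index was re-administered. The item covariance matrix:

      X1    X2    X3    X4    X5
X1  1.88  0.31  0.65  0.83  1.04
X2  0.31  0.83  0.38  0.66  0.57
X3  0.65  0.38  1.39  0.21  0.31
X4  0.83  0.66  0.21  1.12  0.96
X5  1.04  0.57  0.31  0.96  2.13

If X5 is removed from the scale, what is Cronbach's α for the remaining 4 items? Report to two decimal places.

α = 0.72

Remaining items: X1, X2, X3, X4 (k = 4).
ΣVar(i) = 1.88 + 0.83 + 1.39 + 1.12 = 5.22
σ²_T = 5.22 + 2 × 3.04 = 11.30
α (item deleted) = (4/3)·(1 − 5.22/11.30) = 0.72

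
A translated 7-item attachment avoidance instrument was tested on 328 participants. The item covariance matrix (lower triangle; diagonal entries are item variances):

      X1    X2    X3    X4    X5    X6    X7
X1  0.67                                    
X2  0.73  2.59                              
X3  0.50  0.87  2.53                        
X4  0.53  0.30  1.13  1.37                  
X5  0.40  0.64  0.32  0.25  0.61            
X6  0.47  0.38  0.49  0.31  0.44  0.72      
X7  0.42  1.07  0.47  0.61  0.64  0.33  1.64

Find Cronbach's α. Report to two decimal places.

ΣVar(i) = 0.67 + 2.59 + 2.53 + 1.37 + 0.61 + 0.72 + 1.64 = 10.13
Sum of the distinct covariances = 11.30
σ²_T = 10.13 + 2 × 11.30 = 32.73
α = (k/(k−1))·(1 − ΣVar(i)/σ²_T) = (7/6)·(1 − 10.13/32.73) = 0.81

α = 0.81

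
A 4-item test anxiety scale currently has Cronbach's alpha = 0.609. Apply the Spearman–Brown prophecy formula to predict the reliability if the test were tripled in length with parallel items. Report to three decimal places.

Length factor m = 3
α' = m·α / (1 + (m−1)·α)
   = 3 × 0.609 / (1 + (3 − 1) × 0.609)
   = 1.8270 / 2.2180 = 0.824

predicted reliability = 0.824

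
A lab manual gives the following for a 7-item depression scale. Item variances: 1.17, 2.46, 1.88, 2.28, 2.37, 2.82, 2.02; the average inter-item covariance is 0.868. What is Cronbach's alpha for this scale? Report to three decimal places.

α = 0.827

sum of item variances = 1.17 + 2.46 + 1.88 + 2.28 + 2.37 + 2.82 + 2.02 = 15.00
Sum of the 21 distinct covariances = 21 × 0.868 = 18.228
Var(T) = sum of item variances + 2·Σcov = 15.00 + 2 × 18.228 = 51.456
α = (7/6)·(1 − 15.00/51.456) = 0.827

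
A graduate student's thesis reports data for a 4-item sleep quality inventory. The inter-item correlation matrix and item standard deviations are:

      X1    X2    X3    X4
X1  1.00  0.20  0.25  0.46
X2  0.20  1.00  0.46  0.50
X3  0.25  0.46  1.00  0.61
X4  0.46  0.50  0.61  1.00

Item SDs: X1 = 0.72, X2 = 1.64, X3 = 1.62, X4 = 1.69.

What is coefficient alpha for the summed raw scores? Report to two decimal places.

Σσ²ᵢ = 0.72² + 1.64² + 1.62² + 1.69² = 8.6885
Covariances σ_ij = r_ij · s_i · s_j:
  σ(X1,X2) = 0.20 × 0.72 × 1.64 = 0.2362
  σ(X1,X3) = 0.25 × 0.72 × 1.62 = 0.2916
  σ(X1,X4) = 0.46 × 0.72 × 1.69 = 0.5597
  σ(X2,X3) = 0.46 × 1.64 × 1.62 = 1.2221
  σ(X2,X4) = 0.50 × 1.64 × 1.69 = 1.3858
  σ(X3,X4) = 0.61 × 1.62 × 1.69 = 1.6701
σ²_T = Σσ²ᵢ + 2·Σσ_ij = 8.6885 + 2 × 5.3655 = 19.4195
α = (4/3)·(1 − 8.6885/19.4195) = 0.74

α = 0.74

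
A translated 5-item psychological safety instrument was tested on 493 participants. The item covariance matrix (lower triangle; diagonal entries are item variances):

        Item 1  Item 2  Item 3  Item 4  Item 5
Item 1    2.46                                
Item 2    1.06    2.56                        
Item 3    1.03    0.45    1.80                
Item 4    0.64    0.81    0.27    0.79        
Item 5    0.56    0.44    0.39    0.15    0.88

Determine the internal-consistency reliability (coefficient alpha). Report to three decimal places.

sum of item variances = 2.46 + 2.56 + 1.80 + 0.79 + 0.88 = 8.49
Sum of the distinct covariances = 5.80
σ²_total = 8.49 + 2 × 5.80 = 20.09
α = (k/(k−1))·(1 − sum of item variances/σ²_total) = (5/4)·(1 − 8.49/20.09) = 0.722

α = 0.722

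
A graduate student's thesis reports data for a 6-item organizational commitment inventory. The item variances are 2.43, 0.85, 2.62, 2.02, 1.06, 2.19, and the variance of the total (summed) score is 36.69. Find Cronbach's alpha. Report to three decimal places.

α = 0.835

ΣVar(i) = 2.43 + 0.85 + 2.62 + 2.02 + 1.06 + 2.19 = 11.17
α = (k/(k−1))·(1 − ΣVar(i)/σ²_T) = (6/5)·(1 − 11.17/36.69) = 0.835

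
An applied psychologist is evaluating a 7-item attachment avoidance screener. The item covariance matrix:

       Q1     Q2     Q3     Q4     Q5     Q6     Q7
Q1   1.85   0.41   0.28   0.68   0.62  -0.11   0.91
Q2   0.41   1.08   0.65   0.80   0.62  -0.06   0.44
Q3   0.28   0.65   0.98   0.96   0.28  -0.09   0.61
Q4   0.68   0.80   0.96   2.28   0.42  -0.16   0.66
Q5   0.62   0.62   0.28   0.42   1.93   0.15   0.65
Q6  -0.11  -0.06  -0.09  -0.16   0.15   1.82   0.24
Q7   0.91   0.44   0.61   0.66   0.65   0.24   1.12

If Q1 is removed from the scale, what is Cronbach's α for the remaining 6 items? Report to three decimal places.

Remaining items: Q2, Q3, Q4, Q5, Q6, Q7 (k = 6).
ΣVar(i) = 1.08 + 0.98 + 2.28 + 1.93 + 1.82 + 1.12 = 9.21
σ²_total = 9.21 + 2 × 6.17 = 21.55
α (item deleted) = (6/5)·(1 − 9.21/21.55) = 0.687

α = 0.687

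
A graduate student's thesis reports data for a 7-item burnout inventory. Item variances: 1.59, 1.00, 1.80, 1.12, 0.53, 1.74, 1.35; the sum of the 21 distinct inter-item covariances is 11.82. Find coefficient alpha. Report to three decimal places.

sum of item variances = 1.59 + 1.00 + 1.80 + 1.12 + 0.53 + 1.74 + 1.35 = 9.13
Sum of distinct covariances = 11.82
σ²_T = sum of item variances + 2·Σcov = 9.13 + 2 × 11.82 = 32.77
α = (7/6)·(1 − 9.13/32.77) = 0.842

α = 0.842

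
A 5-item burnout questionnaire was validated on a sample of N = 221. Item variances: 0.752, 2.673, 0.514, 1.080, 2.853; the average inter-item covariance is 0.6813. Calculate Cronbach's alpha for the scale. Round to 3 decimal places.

Cronbach's alpha = 0.792

sum of item variances = 0.752 + 2.673 + 0.514 + 1.080 + 2.853 = 7.872
Sum of the 10 distinct covariances = 10 × 0.6813 = 6.8130
σ²_total = sum of item variances + 2·Σcov = 7.872 + 2 × 6.8130 = 21.4980
α = (5/4)·(1 − 7.872/21.4980) = 0.792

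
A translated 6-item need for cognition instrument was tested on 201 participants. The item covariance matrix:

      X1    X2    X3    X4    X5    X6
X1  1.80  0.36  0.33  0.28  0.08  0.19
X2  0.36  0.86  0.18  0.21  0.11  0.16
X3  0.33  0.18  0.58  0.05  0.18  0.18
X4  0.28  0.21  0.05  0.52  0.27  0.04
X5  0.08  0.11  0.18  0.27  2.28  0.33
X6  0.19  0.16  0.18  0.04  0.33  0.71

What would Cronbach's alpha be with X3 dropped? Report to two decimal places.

Remaining items: X1, X2, X4, X5, X6 (k = 5).
ΣVar(i) = 1.80 + 0.86 + 0.52 + 2.28 + 0.71 = 6.17
Var(T) = 6.17 + 2 × 2.03 = 10.23
α (item deleted) = (5/4)·(1 − 6.17/10.23) = 0.50

α = 0.50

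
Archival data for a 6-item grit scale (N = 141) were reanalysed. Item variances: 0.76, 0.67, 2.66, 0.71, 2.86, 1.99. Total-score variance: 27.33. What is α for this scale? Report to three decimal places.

α = 0.776

Σσ²ᵢ = 0.76 + 0.67 + 2.66 + 0.71 + 2.86 + 1.99 = 9.65
α = (k/(k−1))·(1 − Σσ²ᵢ/σ²_total) = (6/5)·(1 − 9.65/27.33) = 0.776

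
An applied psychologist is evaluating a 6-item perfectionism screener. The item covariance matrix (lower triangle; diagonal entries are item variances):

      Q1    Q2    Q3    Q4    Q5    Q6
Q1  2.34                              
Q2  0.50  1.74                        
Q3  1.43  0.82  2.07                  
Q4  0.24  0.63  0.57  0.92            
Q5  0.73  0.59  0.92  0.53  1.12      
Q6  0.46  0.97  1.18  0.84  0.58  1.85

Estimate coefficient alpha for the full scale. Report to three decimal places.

Σσᵢ² = 2.34 + 1.74 + 2.07 + 0.92 + 1.12 + 1.85 = 10.04
Σ_{i<j} σ_ij = 10.99
total variance = 10.04 + 2 × 10.99 = 32.02
α = (k/(k−1))·(1 − Σσᵢ²/total variance) = (6/5)·(1 − 10.04/32.02) = 0.824

coefficient alpha = 0.824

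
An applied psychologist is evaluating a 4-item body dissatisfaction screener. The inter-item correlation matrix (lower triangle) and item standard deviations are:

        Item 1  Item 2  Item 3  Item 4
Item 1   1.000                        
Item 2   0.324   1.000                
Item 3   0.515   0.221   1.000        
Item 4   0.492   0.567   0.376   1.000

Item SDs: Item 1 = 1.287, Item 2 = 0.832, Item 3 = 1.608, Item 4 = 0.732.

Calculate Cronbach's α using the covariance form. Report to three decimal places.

α = 0.693

Σσ²ᵢ = 1.287² + 0.832² + 1.608² + 0.732² = 5.4701
Covariances σ_ij = r_ij · s_i · s_j:
  σ(Item 1,Item 2) = 0.324 × 1.287 × 0.832 = 0.3469
  σ(Item 1,Item 3) = 0.515 × 1.287 × 1.608 = 1.0658
  σ(Item 1,Item 4) = 0.492 × 1.287 × 0.732 = 0.4635
  σ(Item 2,Item 3) = 0.221 × 0.832 × 1.608 = 0.2957
  σ(Item 2,Item 4) = 0.567 × 0.832 × 0.732 = 0.3453
  σ(Item 3,Item 4) = 0.376 × 1.608 × 0.732 = 0.4426
σ²_T = Σσ²ᵢ + 2·Σσ_ij = 5.4701 + 2 × 2.9598 = 11.3897
α = (4/3)·(1 − 5.4701/11.3897) = 0.693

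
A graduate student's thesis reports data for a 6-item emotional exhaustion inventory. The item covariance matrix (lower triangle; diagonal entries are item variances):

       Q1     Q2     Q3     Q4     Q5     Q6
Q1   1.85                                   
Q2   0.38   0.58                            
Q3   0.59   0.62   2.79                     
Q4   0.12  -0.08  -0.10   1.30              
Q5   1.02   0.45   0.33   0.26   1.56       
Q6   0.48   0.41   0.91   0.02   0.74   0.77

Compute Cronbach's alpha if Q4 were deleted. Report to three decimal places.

Remaining items: Q1, Q2, Q3, Q5, Q6 (k = 5).
Σσᵢ² = 1.85 + 0.58 + 2.79 + 1.56 + 0.77 = 7.55
σ²_total = 7.55 + 2 × 5.93 = 19.41
α (item deleted) = (5/4)·(1 − 7.55/19.41) = 0.764

Cronbach's alpha = 0.764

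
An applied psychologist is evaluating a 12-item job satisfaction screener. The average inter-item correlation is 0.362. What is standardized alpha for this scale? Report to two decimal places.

Standardized α = k·r̄ / (1 + (k−1)·r̄) = 12 × 0.362 / (1 + 11 × 0.362)
  = 4.3440 / 4.9820 = 0.87

α = 0.87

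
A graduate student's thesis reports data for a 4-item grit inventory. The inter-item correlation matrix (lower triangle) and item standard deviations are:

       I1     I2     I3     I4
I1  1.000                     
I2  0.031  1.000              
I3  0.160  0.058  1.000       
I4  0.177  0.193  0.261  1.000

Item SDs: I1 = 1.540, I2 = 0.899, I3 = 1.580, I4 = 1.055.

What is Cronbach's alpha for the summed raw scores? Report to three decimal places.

Σσ²ᵢ = 1.540² + 0.899² + 1.580² + 1.055² = 6.7892
Covariances σ_ij = r_ij · s_i · s_j:
  σ(I1,I2) = 0.031 × 1.540 × 0.899 = 0.0429
  σ(I1,I3) = 0.160 × 1.540 × 1.580 = 0.3893
  σ(I1,I4) = 0.177 × 1.540 × 1.055 = 0.2876
  σ(I2,I3) = 0.058 × 0.899 × 1.580 = 0.0824
  σ(I2,I4) = 0.193 × 0.899 × 1.055 = 0.1830
  σ(I3,I4) = 0.261 × 1.580 × 1.055 = 0.4351
σ²_T = Σσ²ᵢ + 2·Σσ_ij = 6.7892 + 2 × 1.4203 = 9.6298
α = (4/3)·(1 − 6.7892/9.6298) = 0.393

Cronbach's alpha = 0.393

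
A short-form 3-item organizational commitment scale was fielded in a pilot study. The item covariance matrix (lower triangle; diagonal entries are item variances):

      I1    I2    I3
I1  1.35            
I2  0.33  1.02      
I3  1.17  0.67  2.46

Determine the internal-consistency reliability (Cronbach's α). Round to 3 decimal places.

α = 0.710

Σσ²ᵢ = 1.35 + 1.02 + 2.46 = 4.83
Sum of off-diagonal covariances = 2.17
σ²_total = 4.83 + 2 × 2.17 = 9.17
α = (k/(k−1))·(1 − Σσ²ᵢ/σ²_total) = (3/2)·(1 − 4.83/9.17) = 0.710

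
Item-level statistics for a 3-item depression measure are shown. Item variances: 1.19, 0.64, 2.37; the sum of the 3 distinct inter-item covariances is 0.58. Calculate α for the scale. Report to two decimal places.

ΣVar(i) = 1.19 + 0.64 + 2.37 = 4.20
Sum of distinct covariances = 0.58
σ²_total = ΣVar(i) + 2·Σcov = 4.20 + 2 × 0.58 = 5.36
α = (3/2)·(1 − 4.20/5.36) = 0.32

α = 0.32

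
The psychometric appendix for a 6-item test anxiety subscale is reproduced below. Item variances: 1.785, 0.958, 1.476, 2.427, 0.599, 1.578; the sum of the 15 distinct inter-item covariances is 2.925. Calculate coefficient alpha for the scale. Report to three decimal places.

Σσᵢ² = 1.785 + 0.958 + 1.476 + 2.427 + 0.599 + 1.578 = 8.823
Sum of distinct covariances = 2.925
total variance = Σσᵢ² + 2·Σcov = 8.823 + 2 × 2.925 = 14.673
α = (6/5)·(1 − 8.823/14.673) = 0.478

α = 0.478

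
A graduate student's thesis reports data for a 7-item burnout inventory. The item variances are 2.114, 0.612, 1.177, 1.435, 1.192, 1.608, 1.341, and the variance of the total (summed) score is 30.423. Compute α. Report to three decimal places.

α = 0.803

ΣVar(i) = 2.114 + 0.612 + 1.177 + 1.435 + 1.192 + 1.608 + 1.341 = 9.479
α = (k/(k−1))·(1 − ΣVar(i)/Var(T)) = (7/6)·(1 − 9.479/30.423) = 0.803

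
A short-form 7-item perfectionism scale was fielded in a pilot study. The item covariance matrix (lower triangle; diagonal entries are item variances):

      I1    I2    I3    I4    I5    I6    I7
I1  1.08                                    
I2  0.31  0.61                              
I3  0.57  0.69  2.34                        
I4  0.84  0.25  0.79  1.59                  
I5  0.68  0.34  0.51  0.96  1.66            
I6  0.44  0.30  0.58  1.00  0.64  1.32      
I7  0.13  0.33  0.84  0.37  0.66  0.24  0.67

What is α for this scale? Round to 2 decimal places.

α = 0.83

Σσᵢ² = 1.08 + 0.61 + 2.34 + 1.59 + 1.66 + 1.32 + 0.67 = 9.27
Sum of the distinct covariances = 11.47
total variance = 9.27 + 2 × 11.47 = 32.21
α = (k/(k−1))·(1 − Σσᵢ²/total variance) = (7/6)·(1 − 9.27/32.21) = 0.83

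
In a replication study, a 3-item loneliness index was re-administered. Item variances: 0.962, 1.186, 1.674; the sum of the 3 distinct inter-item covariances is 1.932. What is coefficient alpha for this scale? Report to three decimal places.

coefficient alpha = 0.754

Σσᵢ² = 0.962 + 1.186 + 1.674 = 3.822
Sum of distinct covariances = 1.932
total variance = Σσᵢ² + 2·Σcov = 3.822 + 2 × 1.932 = 7.686
α = (3/2)·(1 − 3.822/7.686) = 0.754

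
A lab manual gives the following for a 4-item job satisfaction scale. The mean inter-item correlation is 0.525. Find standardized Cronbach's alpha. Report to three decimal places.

Standardized α = k·r̄ / (1 + (k−1)·r̄) = 4 × 0.525 / (1 + 3 × 0.525)
  = 2.1000 / 2.5750 = 0.816

α = 0.816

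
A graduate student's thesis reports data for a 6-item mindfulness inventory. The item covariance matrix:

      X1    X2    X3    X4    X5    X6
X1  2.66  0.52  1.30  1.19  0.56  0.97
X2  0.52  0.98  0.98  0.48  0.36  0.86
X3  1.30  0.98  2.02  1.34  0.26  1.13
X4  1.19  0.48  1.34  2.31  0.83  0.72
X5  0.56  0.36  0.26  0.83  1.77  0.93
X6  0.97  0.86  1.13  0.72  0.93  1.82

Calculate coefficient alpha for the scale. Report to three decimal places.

ΣVar(i) = 2.66 + 0.98 + 2.02 + 2.31 + 1.77 + 1.82 = 11.56
Σ_{i<j} σ_ij = 12.43
σ²_total = 11.56 + 2 × 12.43 = 36.42
α = (k/(k−1))·(1 − ΣVar(i)/σ²_total) = (6/5)·(1 − 11.56/36.42) = 0.819

α = 0.819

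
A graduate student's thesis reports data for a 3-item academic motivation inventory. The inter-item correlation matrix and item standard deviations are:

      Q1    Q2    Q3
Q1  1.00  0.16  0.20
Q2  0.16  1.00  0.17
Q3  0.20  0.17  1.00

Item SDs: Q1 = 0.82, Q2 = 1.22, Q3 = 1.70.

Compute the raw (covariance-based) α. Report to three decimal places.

α = 0.358

Σσ²ᵢ = 0.82² + 1.22² + 1.70² = 5.0508
Covariances σ_ij = r_ij · s_i · s_j:
  σ(Q1,Q2) = 0.16 × 0.82 × 1.22 = 0.1601
  σ(Q1,Q3) = 0.20 × 0.82 × 1.70 = 0.2788
  σ(Q2,Q3) = 0.17 × 1.22 × 1.70 = 0.3526
σ²_T = Σσ²ᵢ + 2·Σσ_ij = 5.0508 + 2 × 0.7915 = 6.6338
α = (3/2)·(1 − 5.0508/6.6338) = 0.358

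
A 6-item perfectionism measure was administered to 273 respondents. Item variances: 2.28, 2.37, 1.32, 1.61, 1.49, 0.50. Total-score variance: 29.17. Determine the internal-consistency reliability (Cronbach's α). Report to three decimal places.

Cronbach's α = 0.806

Σσ²ᵢ = 2.28 + 2.37 + 1.32 + 1.61 + 1.49 + 0.50 = 9.57
α = (k/(k−1))·(1 − Σσ²ᵢ/σ²_T) = (6/5)·(1 − 9.57/29.17) = 0.806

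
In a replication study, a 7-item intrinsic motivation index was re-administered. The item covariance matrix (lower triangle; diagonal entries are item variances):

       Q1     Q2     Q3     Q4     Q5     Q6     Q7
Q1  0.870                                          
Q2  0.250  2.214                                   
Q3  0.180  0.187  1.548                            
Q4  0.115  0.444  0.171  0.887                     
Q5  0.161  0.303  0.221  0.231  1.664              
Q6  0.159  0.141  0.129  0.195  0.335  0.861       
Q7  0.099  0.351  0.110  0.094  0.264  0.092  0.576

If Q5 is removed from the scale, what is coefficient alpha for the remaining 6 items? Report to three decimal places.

Remaining items: Q1, Q2, Q3, Q4, Q6, Q7 (k = 6).
Σσᵢ² = 0.870 + 2.214 + 1.548 + 0.887 + 0.861 + 0.576 = 6.956
total variance = 6.956 + 2 × 2.717 = 12.390
α (item deleted) = (6/5)·(1 − 6.956/12.390) = 0.526

α = 0.526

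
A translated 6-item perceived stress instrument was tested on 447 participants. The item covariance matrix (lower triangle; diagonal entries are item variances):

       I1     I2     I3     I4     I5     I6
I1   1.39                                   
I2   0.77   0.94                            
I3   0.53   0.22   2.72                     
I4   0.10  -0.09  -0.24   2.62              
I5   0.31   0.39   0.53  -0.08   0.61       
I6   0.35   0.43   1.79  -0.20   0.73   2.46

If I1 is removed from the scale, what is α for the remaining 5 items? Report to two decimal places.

Remaining items: I2, I3, I4, I5, I6 (k = 5).
Σσ²ᵢ = 0.94 + 2.72 + 2.62 + 0.61 + 2.46 = 9.35
Var(T) = 9.35 + 2 × 3.48 = 16.31
α (item deleted) = (5/4)·(1 − 9.35/16.31) = 0.53

α = 0.53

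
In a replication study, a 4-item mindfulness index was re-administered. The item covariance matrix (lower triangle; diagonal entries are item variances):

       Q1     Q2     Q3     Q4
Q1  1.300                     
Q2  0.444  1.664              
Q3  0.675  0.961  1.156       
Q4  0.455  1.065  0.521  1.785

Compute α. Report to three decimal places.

ΣVar(i) = 1.300 + 1.664 + 1.156 + 1.785 = 5.905
Sum of the distinct covariances = 4.121
σ²_total = 5.905 + 2 × 4.121 = 14.147
α = (k/(k−1))·(1 − ΣVar(i)/σ²_total) = (4/3)·(1 − 5.905/14.147) = 0.777

α = 0.777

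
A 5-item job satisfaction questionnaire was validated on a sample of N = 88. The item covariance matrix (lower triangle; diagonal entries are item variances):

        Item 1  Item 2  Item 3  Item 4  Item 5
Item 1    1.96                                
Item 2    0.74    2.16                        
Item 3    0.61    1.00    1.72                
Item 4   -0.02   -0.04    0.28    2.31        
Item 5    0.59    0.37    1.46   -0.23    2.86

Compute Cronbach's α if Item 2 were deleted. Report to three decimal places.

Remaining items: Item 1, Item 3, Item 4, Item 5 (k = 4).
sum of item variances = 1.96 + 1.72 + 2.31 + 2.86 = 8.85
σ²_total = 8.85 + 2 × 2.69 = 14.23
α (item deleted) = (4/3)·(1 − 8.85/14.23) = 0.504

Cronbach's α = 0.504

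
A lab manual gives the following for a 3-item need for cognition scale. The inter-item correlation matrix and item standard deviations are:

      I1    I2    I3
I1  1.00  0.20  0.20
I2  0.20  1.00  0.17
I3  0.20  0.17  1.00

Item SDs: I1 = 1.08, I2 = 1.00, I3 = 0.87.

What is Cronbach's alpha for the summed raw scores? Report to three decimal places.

Σσ²ᵢ = 1.08² + 1.00² + 0.87² = 2.9233
Covariances σ_ij = r_ij · s_i · s_j:
  σ(I1,I2) = 0.20 × 1.08 × 1.00 = 0.2160
  σ(I1,I3) = 0.20 × 1.08 × 0.87 = 0.1879
  σ(I2,I3) = 0.17 × 1.00 × 0.87 = 0.1479
σ²_T = Σσ²ᵢ + 2·Σσ_ij = 2.9233 + 2 × 0.5518 = 4.0269
α = (3/2)·(1 − 2.9233/4.0269) = 0.411

Cronbach's alpha = 0.411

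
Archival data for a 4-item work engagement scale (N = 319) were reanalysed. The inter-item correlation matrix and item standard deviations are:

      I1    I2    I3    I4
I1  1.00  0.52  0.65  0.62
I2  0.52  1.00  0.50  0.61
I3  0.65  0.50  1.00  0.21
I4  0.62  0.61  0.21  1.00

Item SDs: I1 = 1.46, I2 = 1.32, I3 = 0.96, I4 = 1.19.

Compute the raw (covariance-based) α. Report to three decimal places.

Σσ²ᵢ = 1.46² + 1.32² + 0.96² + 1.19² = 6.2117
Covariances σ_ij = r_ij · s_i · s_j:
  σ(I1,I2) = 0.52 × 1.46 × 1.32 = 1.0021
  σ(I1,I3) = 0.65 × 1.46 × 0.96 = 0.9110
  σ(I1,I4) = 0.62 × 1.46 × 1.19 = 1.0772
  σ(I2,I3) = 0.50 × 1.32 × 0.96 = 0.6336
  σ(I2,I4) = 0.61 × 1.32 × 1.19 = 0.9582
  σ(I3,I4) = 0.21 × 0.96 × 1.19 = 0.2399
σ²_T = Σσ²ᵢ + 2·Σσ_ij = 6.2117 + 2 × 4.8220 = 15.8557
α = (4/3)·(1 − 6.2117/15.8557) = 0.811

α = 0.811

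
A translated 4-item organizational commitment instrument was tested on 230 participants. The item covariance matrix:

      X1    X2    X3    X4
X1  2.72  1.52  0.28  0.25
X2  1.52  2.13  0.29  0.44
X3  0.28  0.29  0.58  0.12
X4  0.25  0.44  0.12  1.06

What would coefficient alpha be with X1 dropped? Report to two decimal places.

Remaining items: X2, X3, X4 (k = 3).
sum of item variances = 2.13 + 0.58 + 1.06 = 3.77
total variance = 3.77 + 2 × 0.85 = 5.47
α (item deleted) = (3/2)·(1 − 3.77/5.47) = 0.47

α = 0.47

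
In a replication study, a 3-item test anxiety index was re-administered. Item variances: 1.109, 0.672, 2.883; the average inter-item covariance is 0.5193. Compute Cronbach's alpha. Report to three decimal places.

sum of item variances = 1.109 + 0.672 + 2.883 = 4.664
Sum of the 3 distinct covariances = 3 × 0.5193 = 1.5579
σ²_T = sum of item variances + 2·Σcov = 4.664 + 2 × 1.5579 = 7.7798
α = (3/2)·(1 − 4.664/7.7798) = 0.601

α = 0.601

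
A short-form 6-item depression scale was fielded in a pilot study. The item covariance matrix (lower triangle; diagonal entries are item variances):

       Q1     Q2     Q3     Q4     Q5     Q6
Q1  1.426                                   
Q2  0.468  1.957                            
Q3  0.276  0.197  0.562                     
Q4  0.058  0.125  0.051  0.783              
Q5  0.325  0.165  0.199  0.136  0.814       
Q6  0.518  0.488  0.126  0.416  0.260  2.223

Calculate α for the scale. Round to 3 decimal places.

sum of item variances = 1.426 + 1.957 + 0.562 + 0.783 + 0.814 + 2.223 = 7.765
Sum of off-diagonal covariances = 3.808
σ²_total = 7.765 + 2 × 3.808 = 15.381
α = (k/(k−1))·(1 − sum of item variances/σ²_total) = (6/5)·(1 − 7.765/15.381) = 0.594

α = 0.594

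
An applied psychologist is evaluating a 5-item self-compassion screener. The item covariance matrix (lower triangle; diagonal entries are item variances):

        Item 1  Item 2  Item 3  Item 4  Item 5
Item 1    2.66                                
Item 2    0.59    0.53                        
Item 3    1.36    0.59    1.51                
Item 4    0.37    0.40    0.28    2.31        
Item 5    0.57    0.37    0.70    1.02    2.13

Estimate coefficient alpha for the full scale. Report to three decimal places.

Σσᵢ² = 2.66 + 0.53 + 1.51 + 2.31 + 2.13 = 9.14
Sum of off-diagonal covariances = 6.25
total variance = 9.14 + 2 × 6.25 = 21.64
α = (k/(k−1))·(1 − Σσᵢ²/total variance) = (5/4)·(1 − 9.14/21.64) = 0.722

α = 0.722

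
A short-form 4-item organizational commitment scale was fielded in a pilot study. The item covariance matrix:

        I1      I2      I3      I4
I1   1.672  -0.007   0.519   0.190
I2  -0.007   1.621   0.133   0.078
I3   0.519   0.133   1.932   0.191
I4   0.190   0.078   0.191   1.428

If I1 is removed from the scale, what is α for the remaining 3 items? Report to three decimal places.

Remaining items: I2, I3, I4 (k = 3).
sum of item variances = 1.621 + 1.932 + 1.428 = 4.981
Var(T) = 4.981 + 2 × 0.402 = 5.785
α (item deleted) = (3/2)·(1 − 4.981/5.785) = 0.208

α = 0.208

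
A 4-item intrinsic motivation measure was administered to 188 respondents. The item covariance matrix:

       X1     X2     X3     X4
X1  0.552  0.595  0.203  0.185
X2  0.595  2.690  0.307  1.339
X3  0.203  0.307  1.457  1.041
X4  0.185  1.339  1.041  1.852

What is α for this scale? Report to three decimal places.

α = 0.705

Σσᵢ² = 0.552 + 2.690 + 1.457 + 1.852 = 6.551
Sum of the distinct covariances = 3.670
Var(T) = 6.551 + 2 × 3.670 = 13.891
α = (k/(k−1))·(1 − Σσᵢ²/Var(T)) = (4/3)·(1 − 6.551/13.891) = 0.705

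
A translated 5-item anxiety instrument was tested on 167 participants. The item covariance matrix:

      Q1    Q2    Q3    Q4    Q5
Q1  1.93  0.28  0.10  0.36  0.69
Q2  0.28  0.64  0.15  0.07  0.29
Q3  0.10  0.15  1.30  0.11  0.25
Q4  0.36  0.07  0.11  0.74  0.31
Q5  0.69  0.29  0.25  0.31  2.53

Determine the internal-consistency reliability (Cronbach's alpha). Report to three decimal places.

ΣVar(i) = 1.93 + 0.64 + 1.30 + 0.74 + 2.53 = 7.14
Σ_{i<j} σ_ij = 2.61
σ²_T = 7.14 + 2 × 2.61 = 12.36
α = (k/(k−1))·(1 − ΣVar(i)/σ²_T) = (5/4)·(1 − 7.14/12.36) = 0.528

Cronbach's alpha = 0.528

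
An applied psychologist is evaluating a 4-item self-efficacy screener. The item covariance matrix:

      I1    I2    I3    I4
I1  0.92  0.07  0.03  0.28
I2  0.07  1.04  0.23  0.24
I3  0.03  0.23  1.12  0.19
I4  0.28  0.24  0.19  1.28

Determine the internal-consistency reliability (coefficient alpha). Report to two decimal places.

Σσᵢ² = 0.92 + 1.04 + 1.12 + 1.28 = 4.36
Sum of off-diagonal covariances = 1.04
σ²_total = 4.36 + 2 × 1.04 = 6.44
α = (k/(k−1))·(1 − Σσᵢ²/σ²_total) = (4/3)·(1 − 4.36/6.44) = 0.43

coefficient alpha = 0.43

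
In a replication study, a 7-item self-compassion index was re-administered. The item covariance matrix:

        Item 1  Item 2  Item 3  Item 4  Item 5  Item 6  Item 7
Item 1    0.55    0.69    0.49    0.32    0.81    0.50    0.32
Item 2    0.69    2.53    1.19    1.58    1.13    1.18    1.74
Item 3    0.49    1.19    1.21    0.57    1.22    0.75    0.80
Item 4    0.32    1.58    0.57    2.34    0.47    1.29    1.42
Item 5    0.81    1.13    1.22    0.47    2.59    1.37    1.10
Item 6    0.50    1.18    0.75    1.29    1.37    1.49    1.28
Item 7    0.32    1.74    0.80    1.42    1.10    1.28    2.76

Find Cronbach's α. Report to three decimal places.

Σσ²ᵢ = 0.55 + 2.53 + 1.21 + 2.34 + 2.59 + 1.49 + 2.76 = 13.47
Σ_{i<j} σ_ij = 20.22
σ²_T = 13.47 + 2 × 20.22 = 53.91
α = (k/(k−1))·(1 − Σσ²ᵢ/σ²_T) = (7/6)·(1 − 13.47/53.91) = 0.875

α = 0.875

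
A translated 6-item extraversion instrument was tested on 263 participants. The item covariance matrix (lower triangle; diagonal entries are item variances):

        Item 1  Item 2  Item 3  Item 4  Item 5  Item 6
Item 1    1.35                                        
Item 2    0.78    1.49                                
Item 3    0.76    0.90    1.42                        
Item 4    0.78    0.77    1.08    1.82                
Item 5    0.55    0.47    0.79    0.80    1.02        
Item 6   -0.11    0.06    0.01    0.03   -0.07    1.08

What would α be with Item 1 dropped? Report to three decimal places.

α = 0.733

Remaining items: Item 2, Item 3, Item 4, Item 5, Item 6 (k = 5).
Σσᵢ² = 1.49 + 1.42 + 1.82 + 1.02 + 1.08 = 6.83
Var(T) = 6.83 + 2 × 4.84 = 16.51
α (item deleted) = (5/4)·(1 − 6.83/16.51) = 0.733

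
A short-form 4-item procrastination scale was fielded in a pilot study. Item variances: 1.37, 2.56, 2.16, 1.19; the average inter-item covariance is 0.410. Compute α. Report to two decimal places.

α = 0.54

sum of item variances = 1.37 + 2.56 + 2.16 + 1.19 = 7.28
Sum of the 6 distinct covariances = 6 × 0.410 = 2.460
total variance = sum of item variances + 2·Σcov = 7.28 + 2 × 2.460 = 12.200
α = (4/3)·(1 − 7.28/12.200) = 0.54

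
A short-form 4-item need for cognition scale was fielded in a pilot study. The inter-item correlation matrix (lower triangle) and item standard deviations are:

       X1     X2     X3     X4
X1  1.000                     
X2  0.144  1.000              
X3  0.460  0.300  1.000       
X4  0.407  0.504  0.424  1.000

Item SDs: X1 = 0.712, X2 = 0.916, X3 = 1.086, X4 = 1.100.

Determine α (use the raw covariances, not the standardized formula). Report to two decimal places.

Σσ²ᵢ = 0.712² + 0.916² + 1.086² + 1.100² = 3.7354
Covariances σ_ij = r_ij · s_i · s_j:
  σ(X1,X2) = 0.144 × 0.712 × 0.916 = 0.0939
  σ(X1,X3) = 0.460 × 0.712 × 1.086 = 0.3557
  σ(X1,X4) = 0.407 × 0.712 × 1.100 = 0.3188
  σ(X2,X3) = 0.300 × 0.916 × 1.086 = 0.2984
  σ(X2,X4) = 0.504 × 0.916 × 1.100 = 0.5078
  σ(X3,X4) = 0.424 × 1.086 × 1.100 = 0.5065
σ²_T = Σσ²ᵢ + 2·Σσ_ij = 3.7354 + 2 × 2.0811 = 7.8976
α = (4/3)·(1 − 3.7354/7.8976) = 0.70

α = 0.70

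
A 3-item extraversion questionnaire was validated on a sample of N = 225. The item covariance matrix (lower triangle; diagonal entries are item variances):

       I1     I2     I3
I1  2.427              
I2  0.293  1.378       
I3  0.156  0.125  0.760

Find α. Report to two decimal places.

Σσᵢ² = 2.427 + 1.378 + 0.760 = 4.565
Sum of off-diagonal covariances = 0.574
σ²_total = 4.565 + 2 × 0.574 = 5.713
α = (k/(k−1))·(1 − Σσᵢ²/σ²_total) = (3/2)·(1 − 4.565/5.713) = 0.30

α = 0.30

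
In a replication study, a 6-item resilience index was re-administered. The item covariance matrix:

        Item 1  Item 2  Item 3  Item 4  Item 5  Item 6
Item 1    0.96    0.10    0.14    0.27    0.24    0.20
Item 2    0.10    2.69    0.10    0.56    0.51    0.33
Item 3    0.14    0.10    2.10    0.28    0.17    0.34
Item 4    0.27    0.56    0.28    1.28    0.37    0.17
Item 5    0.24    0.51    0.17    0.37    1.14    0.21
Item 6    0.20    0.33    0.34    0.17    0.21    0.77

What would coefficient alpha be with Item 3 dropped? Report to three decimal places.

coefficient alpha = 0.580

Remaining items: Item 1, Item 2, Item 4, Item 5, Item 6 (k = 5).
Σσ²ᵢ = 0.96 + 2.69 + 1.28 + 1.14 + 0.77 = 6.84
total variance = 6.84 + 2 × 2.96 = 12.76
α (item deleted) = (5/4)·(1 − 6.84/12.76) = 0.580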